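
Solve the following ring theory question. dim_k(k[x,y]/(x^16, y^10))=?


Basis: x^i*y^j, i<16, j<10
16*10=160


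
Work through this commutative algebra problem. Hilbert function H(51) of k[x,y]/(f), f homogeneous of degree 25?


H(t)=d for t>=d-1.
d=25, t=51
H(51)=25


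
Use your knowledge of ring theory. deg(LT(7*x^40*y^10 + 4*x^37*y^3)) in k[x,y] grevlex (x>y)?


LT: 7*x^40*y^10
deg_x=40, deg_y=10
Total=40+10=50


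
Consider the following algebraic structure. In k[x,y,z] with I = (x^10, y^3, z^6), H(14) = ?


Need i<10, j<3, k<6 with i+j+k=14.
For each i, j ranges over max(0,14-i-5)..min(2,14-i):
  i=0: j in [9,2] -> 0
  i=1: j in [8,2] -> 0
  i=2: j in [7,2] -> 0
  i=3: j in [6,2] -> 0
  i=4: j in [5,2] -> 0
  i=5: j in [4,2] -> 0
  i=6: j in [3,2] -> 0
  i=7: j in [2,2] -> 1
  i=8: j in [1,2] -> 2
  i=9: j in [0,2] -> 3
H(14) = 0+0+0+0+0+0+0+1+2+3 = 6


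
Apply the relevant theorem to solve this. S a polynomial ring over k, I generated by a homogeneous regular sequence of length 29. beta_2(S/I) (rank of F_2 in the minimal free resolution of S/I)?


Regular sequence => Koszul complex is the minimal free resolution.
Syz_1 minimally generated by Koszul relations f_i*e_j - f_j*e_i (i<j): mu(Syz_1) = beta_2 = C(m,2) = m(m-1)/2
m=29
29*28/2 = 406


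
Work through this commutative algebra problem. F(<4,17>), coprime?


gcd(4,17)=1 => F=ab-a-b=4*17-4-17=68-21=47


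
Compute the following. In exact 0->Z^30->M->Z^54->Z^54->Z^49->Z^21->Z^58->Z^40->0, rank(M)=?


Alt sum=0:
(-1)^0*30 + (-1)^1*? + (-1)^2*54 + (-1)^3*54 + (-1)^4*49 + (-1)^5*21 + (-1)^6*58 + (-1)^7*40=0
rank(M)=76


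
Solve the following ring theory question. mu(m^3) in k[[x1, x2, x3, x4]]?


C(n+d-1,d)=C(6,3)=20


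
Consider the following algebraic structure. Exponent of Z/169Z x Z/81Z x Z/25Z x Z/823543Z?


Exponent = lcm of the cyclic orders; pairwise coprime => product.
13^2*3^4*5^2*7^7=169*81*25*823543=281837003175


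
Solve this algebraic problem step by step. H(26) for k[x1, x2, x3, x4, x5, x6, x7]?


C(d+n-1,n-1)=C(32,6)=906192


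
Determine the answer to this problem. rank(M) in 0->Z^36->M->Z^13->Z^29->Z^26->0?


Alt sum=0:
(-1)^0*36 + (-1)^1*? + (-1)^2*13 + (-1)^3*29 + (-1)^4*26=0
rank(M)=46


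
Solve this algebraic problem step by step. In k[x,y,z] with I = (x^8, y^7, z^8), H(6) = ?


Need i<8, j<7, k<8 with i+j+k=6.
For each i, j ranges over max(0,6-i-7)..min(6,6-i):
  i=0: j in [0,6] -> 7
  i=1: j in [0,5] -> 6
  i=2: j in [0,4] -> 5
  i=3: j in [0,3] -> 4
  i=4: j in [0,2] -> 3
  i=5: j in [0,1] -> 2
  i=6: j in [0,0] -> 1
H(6) = 7+6+5+4+3+2+1 = 28


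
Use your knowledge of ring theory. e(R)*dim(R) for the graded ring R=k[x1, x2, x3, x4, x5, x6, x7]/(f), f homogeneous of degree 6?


e(R)=deg(f)=6, dim(R)=7-1=6
e*dim=6*6=36


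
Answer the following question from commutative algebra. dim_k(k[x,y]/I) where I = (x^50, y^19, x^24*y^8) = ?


k[x,y]/I, I = (x^50, y^19, x^24*y^8)
Rect: 50x19=950. Corner: (50-24)x(19-8)=286.
dim = 950-286 = 664


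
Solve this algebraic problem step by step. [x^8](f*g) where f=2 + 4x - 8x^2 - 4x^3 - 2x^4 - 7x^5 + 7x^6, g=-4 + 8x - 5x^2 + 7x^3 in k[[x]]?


[x^8] = sum a_i*b_j, i+j=8
  -7*7=-49
  7*-5=-35
Sum=-84


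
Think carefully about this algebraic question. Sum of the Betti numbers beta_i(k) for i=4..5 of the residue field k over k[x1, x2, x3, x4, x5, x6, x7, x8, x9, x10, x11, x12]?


Koszul resolution: beta_i(k)=C(n,i), n=12
C(12,4)=495, C(12,5)=792
Sum=1287


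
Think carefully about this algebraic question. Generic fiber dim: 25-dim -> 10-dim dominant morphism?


dim(fiber)=dim(X)-dim(Y)=25-10=15


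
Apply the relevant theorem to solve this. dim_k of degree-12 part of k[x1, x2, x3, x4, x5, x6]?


C(d+n-1,n-1)=C(17,5)=6188


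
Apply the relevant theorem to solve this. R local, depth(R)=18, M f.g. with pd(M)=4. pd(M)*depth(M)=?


pd+depth=18
depth=18-4=14
pd*depth=4*14=56


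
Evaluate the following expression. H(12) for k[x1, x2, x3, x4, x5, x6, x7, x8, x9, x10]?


C(d+n-1,n-1)=C(21,9)=293930


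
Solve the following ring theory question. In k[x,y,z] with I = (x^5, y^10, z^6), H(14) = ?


Need i<5, j<10, k<6 with i+j+k=14.
For each i, j ranges over max(0,14-i-5)..min(9,14-i):
  i=0: j in [9,9] -> 1
  i=1: j in [8,9] -> 2
  i=2: j in [7,9] -> 3
  i=3: j in [6,9] -> 4
  i=4: j in [5,9] -> 5
H(14) = 1+2+3+4+5 = 15


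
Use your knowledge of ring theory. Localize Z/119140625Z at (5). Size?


5-primary part: 119140625=5^9*61
Size=5^9=1953125


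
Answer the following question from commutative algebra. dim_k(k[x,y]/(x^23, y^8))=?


Basis: x^i*y^j, i<23, j<8
23*8=184


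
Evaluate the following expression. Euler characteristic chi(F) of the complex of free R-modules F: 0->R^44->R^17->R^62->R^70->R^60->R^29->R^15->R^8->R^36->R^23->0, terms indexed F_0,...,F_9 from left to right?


chi = sum (-1)^i * rank:
(-1)^0*44=44
(-1)^1*17=-17
(-1)^2*62=62
(-1)^3*70=-70
(-1)^4*60=60
(-1)^5*29=-29
(-1)^6*15=15
(-1)^7*8=-8
(-1)^8*36=36
(-1)^9*23=-23
chi=70


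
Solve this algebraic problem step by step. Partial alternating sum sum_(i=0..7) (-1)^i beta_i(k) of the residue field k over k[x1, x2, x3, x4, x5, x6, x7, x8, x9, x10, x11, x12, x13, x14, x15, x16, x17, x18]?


Koszul resolution: beta_i(k)=C(n,i), n=18
sum_(i=0..p) (-1)^i C(n,i) = (-1)^p C(n-1,p)
(-1)^7*C(17,7) = (-1)^7*19448 = -19448


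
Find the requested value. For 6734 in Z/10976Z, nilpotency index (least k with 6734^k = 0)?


6734^k mod 10976:
k=1: 6734
k=2: 4900
k=3: 2744
k=4: 5488
k=5: 0
First zero at k = 5


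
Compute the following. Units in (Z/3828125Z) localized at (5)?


Local ring = Z/78125Z.
phi(78125) = 5^6*(5-1) = 62500


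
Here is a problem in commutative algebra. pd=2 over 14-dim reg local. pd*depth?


pd+depth=14
depth=14-2=12
pd*depth=2*12=24


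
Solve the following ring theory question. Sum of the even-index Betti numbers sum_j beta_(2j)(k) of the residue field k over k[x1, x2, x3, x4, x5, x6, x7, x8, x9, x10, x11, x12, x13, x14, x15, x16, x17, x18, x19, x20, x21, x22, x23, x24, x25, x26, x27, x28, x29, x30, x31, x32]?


Koszul resolution: beta_i(k)=C(n,i), n=32
sum_even C(32,i) = 2^(n-1) = 2^31 = 2147483648


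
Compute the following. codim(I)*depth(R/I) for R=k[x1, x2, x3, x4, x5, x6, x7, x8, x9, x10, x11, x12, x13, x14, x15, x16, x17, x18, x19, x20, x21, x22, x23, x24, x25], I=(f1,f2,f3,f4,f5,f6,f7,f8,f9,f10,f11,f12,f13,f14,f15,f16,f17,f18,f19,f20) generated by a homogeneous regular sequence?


codim=20, depth=dim(R/I)=25-20=5
Product=20*5=100


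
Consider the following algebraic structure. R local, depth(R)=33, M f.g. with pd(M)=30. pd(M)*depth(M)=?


pd+depth=33
depth=33-30=3
pd*depth=30*3=90


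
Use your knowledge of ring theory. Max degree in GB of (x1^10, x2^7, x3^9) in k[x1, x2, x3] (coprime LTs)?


Pure powers, coprime LTs => already GB.
Degrees: 10, 7, 9
Max=10


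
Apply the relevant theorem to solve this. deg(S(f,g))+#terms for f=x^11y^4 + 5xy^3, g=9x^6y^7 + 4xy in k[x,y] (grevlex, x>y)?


LT(f)=x^11y^4, LT(g)=9x^6y^7
lcm(LM)=x^11y^7
S(f,g) (scaled by 9 to clear denominators) = 9y^3*f - x^5*g = -4x^6y + 45xy^6
2 terms, deg 7.
7+2=9


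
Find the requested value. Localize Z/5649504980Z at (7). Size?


7-primary part: 5649504980=7^10*20
Size=7^10=282475249


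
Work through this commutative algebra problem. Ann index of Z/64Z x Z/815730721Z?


Exponent = lcm of the cyclic orders; pairwise coprime => product.
2^6*13^8=64*815730721=52206766144


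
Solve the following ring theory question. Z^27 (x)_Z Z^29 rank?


rank(M(x)N) = rank(M)*rank(N)
27*29 = 783


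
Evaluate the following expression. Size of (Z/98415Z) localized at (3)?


3-primary part: 98415=3^9*5
Size=3^9=19683


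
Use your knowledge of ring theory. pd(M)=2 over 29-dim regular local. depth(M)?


pd+depth=depth(R)=29
depth=29-2=27


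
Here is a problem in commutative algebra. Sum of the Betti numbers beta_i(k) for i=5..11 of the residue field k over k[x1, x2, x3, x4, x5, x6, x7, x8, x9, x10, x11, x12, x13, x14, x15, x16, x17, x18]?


Koszul resolution: beta_i(k)=C(n,i), n=18
C(18,5)=8568, C(18,6)=18564, C(18,7)=31824, C(18,8)=43758, C(18,9)=48620, C(18,10)=43758, C(18,11)=31824
Sum=226916


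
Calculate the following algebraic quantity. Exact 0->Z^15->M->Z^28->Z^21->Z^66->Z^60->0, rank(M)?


Alt sum=0:
(-1)^0*15 + (-1)^1*? + (-1)^2*28 + (-1)^3*21 + (-1)^4*66 + (-1)^5*60=0
rank(M)=28


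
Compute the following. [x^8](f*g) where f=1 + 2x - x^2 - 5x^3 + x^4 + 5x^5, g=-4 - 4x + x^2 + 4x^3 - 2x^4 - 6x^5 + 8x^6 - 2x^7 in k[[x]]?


[x^8] = sum a_i*b_j, i+j=8
  2*-2=-4
  -1*8=-8
  -5*-6=30
  1*-2=-2
  5*4=20
Sum=36


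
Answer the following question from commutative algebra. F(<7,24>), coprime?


gcd(7,24)=1 => F=ab-a-b=7*24-7-24=168-31=137


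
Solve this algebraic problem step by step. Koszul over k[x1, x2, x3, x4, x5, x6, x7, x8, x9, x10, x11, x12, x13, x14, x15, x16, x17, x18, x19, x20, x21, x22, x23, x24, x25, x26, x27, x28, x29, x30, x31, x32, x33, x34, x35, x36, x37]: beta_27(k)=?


C(n,i)=C(37,27)=348330136


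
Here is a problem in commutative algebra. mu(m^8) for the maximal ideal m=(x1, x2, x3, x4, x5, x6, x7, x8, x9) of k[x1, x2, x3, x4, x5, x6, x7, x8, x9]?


Graded Nakayama: mu(m^d) = dim_k (m^d/m^(d+1)) = #degree-8 monomials in 9 vars
C(n+d-1,d)=C(16,8)=12870


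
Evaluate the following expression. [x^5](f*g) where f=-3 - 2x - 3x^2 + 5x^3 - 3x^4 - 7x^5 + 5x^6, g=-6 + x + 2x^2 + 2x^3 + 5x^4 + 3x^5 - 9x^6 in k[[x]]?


[x^5] = sum a_i*b_j, i+j=5
  -3*3=-9
  -2*5=-10
  -3*2=-6
  5*2=10
  -3*1=-3
  -7*-6=42
Sum=24


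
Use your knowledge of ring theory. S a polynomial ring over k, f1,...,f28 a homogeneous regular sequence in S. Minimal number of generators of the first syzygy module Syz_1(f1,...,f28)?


Regular sequence => Koszul complex is the minimal free resolution.
Syz_1 minimally generated by Koszul relations f_i*e_j - f_j*e_i (i<j): mu(Syz_1) = beta_2 = C(m,2) = m(m-1)/2
m=28
28*27/2 = 378


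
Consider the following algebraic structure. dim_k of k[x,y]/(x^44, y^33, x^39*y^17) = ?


k[x,y]/I, I = (x^44, y^33, x^39*y^17)
Rect: 44x33=1452. Corner: (44-39)x(33-17)=80.
dim = 1452-80 = 1372


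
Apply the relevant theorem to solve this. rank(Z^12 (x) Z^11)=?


rank(M(x)N) = rank(M)*rank(N)
12*11 = 132


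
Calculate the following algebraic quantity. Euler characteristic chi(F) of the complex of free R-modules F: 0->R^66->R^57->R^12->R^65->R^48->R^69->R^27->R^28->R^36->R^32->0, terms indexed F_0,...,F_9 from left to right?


chi = sum (-1)^i * rank:
(-1)^0*66=66
(-1)^1*57=-57
(-1)^2*12=12
(-1)^3*65=-65
(-1)^4*48=48
(-1)^5*69=-69
(-1)^6*27=27
(-1)^7*28=-28
(-1)^8*36=36
(-1)^9*32=-32
chi=-62


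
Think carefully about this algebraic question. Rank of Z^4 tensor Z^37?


rank(M(x)N) = rank(M)*rank(N)
4*37 = 148


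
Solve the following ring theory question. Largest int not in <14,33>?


gcd(14,33)=1 => F=ab-a-b=14*33-14-33=462-47=415


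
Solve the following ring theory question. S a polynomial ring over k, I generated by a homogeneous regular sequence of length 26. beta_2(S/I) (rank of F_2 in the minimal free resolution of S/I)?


Regular sequence => Koszul complex is the minimal free resolution.
Syz_1 minimally generated by Koszul relations f_i*e_j - f_j*e_i (i<j): mu(Syz_1) = beta_2 = C(m,2) = m(m-1)/2
m=26
26*25/2 = 325


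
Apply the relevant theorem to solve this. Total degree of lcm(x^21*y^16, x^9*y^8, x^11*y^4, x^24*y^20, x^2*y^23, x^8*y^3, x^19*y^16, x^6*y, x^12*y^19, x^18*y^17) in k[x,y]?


lcm = componentwise max:
x: max(21,9,11,24,2,8,19,6,12,18)=24
y: max(16,8,4,20,23,3,16,1,19,17)=23
Total=24+23=47


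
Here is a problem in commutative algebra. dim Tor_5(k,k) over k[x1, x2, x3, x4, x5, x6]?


Koszul: C(n,i)=C(6,5)=6


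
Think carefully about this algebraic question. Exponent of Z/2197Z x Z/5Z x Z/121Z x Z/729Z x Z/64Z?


Exponent = lcm of the cyclic orders; pairwise coprime => product.
13^3*5^1*11^2*3^6*2^6=2197*5*121*729*64=62014455360


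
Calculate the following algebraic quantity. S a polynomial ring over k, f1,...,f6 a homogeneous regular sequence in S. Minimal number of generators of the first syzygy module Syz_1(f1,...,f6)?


Regular sequence => Koszul complex is the minimal free resolution.
Syz_1 minimally generated by Koszul relations f_i*e_j - f_j*e_i (i<j): mu(Syz_1) = beta_2 = C(m,2) = m(m-1)/2
m=6
6*5/2 = 15


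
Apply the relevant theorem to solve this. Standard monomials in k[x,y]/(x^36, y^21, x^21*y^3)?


k[x,y]/I, I = (x^36, y^21, x^21*y^3)
Rect: 36x21=756. Corner: (36-21)x(21-3)=270.
dim = 756-270 = 486


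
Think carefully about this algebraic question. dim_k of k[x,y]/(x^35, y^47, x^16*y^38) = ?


k[x,y]/I, I = (x^35, y^47, x^16*y^38)
Rect: 35x47=1645. Corner: (35-16)x(47-38)=171.
dim = 1645-171 = 1474


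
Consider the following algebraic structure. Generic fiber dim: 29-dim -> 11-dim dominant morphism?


dim(fiber)=dim(X)-dim(Y)=29-11=18


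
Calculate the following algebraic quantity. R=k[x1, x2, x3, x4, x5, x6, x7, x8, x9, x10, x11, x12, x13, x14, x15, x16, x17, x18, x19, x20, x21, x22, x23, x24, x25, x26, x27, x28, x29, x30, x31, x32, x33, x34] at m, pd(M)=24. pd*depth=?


pd+depth=34
depth=34-24=10
pd*depth=24*10=240


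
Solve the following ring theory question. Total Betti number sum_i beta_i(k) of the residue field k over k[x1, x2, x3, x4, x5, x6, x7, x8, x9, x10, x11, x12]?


Koszul resolution: beta_i(k)=C(n,i), n=12
sum_i C(12,i) = 2^12 = 4096


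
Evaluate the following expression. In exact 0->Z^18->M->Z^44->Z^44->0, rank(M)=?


Alt sum=0:
(-1)^0*18 + (-1)^1*? + (-1)^2*44 + (-1)^3*44=0
rank(M)=18


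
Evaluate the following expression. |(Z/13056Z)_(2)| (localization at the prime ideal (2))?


2-primary part: 13056=2^8*51
Size=2^8=256


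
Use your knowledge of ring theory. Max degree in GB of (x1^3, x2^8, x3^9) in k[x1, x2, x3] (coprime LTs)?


Pure powers, coprime LTs => already GB.
Degrees: 3, 8, 9
Max=9


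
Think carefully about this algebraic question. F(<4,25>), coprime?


gcd(4,25)=1 => F=ab-a-b=4*25-4-25=100-29=71


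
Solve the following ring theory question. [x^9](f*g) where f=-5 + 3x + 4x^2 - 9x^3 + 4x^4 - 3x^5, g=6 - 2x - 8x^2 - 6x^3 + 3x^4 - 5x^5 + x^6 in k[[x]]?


[x^9] = sum a_i*b_j, i+j=9
  -9*1=-9
  4*-5=-20
  -3*3=-9
Sum=-38


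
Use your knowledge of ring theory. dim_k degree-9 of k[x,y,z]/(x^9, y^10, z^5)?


Need i<9, j<10, k<5 with i+j+k=9.
For each i, j ranges over max(0,9-i-4)..min(9,9-i):
  i=0: j in [5,9] -> 5
  i=1: j in [4,8] -> 5
  i=2: j in [3,7] -> 5
  i=3: j in [2,6] -> 5
  i=4: j in [1,5] -> 5
  i=5: j in [0,4] -> 5
  i=6: j in [0,3] -> 4
  i=7: j in [0,2] -> 3
  i=8: j in [0,1] -> 2
H(9) = 5+5+5+5+5+5+4+3+2 = 39


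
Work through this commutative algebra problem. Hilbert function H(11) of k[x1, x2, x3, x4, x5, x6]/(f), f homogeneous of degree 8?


C(16,5)-C(8,5)=4368-56=4312


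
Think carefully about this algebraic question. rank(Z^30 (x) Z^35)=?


rank(M(x)N) = rank(M)*rank(N)
30*35 = 1050


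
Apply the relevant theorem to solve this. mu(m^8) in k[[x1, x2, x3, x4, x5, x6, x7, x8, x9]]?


C(n+d-1,d)=C(16,8)=12870


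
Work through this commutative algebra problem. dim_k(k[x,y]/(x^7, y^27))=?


Basis: x^i*y^j, i<7, j<27
7*27=189


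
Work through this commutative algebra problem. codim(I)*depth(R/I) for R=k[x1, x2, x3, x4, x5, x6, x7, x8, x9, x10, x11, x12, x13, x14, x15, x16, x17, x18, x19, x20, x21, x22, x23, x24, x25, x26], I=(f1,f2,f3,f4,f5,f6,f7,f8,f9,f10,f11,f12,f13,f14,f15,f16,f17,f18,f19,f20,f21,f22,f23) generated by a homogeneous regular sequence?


codim=23, depth=dim(R/I)=26-23=3
Product=23*3=69


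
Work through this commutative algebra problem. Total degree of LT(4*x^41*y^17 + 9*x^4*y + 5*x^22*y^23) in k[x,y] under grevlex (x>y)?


LT: 4*x^41*y^17
deg_x=41, deg_y=17
Total=41+17=58


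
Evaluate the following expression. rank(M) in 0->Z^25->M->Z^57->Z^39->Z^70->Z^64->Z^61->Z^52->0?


Alt sum=0:
(-1)^0*25 + (-1)^1*? + (-1)^2*57 + (-1)^3*39 + (-1)^4*70 + (-1)^5*64 + (-1)^6*61 + (-1)^7*52=0
rank(M)=58


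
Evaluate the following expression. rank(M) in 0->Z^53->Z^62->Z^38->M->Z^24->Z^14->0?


Alt sum=0:
(-1)^0*53 + (-1)^1*62 + (-1)^2*38 + (-1)^3*? + (-1)^4*24 + (-1)^5*14=0
rank(M)=39


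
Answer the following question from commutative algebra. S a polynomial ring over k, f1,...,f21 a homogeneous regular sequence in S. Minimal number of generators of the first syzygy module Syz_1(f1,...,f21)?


Regular sequence => Koszul complex is the minimal free resolution.
Syz_1 minimally generated by Koszul relations f_i*e_j - f_j*e_i (i<j): mu(Syz_1) = beta_2 = C(m,2) = m(m-1)/2
m=21
21*20/2 = 210


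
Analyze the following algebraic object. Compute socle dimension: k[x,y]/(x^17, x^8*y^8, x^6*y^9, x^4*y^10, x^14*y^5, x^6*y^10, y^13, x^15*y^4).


Socle = ann(m) = span of standard monomials u with x*u, y*u in I (staircase corners).
Redundant generators: x^6*y^10
Minimal generators: x^17, x^15*y^4, x^14*y^5, x^8*y^8, x^6*y^9, x^4*y^10, y^13
Corners: x^3y^12, x^5y^9, x^7y^8, x^13y^7, x^14y^4, x^16y^3
Socle dim=6


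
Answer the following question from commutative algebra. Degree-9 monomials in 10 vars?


C(d+n-1,n-1)=C(18,9)=48620


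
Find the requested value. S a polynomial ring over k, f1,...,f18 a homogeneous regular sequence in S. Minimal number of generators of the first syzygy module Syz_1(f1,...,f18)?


Regular sequence => Koszul complex is the minimal free resolution.
Syz_1 minimally generated by Koszul relations f_i*e_j - f_j*e_i (i<j): mu(Syz_1) = beta_2 = C(m,2) = m(m-1)/2
m=18
18*17/2 = 153


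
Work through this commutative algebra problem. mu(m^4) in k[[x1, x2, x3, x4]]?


C(n+d-1,d)=C(7,4)=35


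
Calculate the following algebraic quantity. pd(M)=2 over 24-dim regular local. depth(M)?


pd+depth=depth(R)=24
depth=24-2=22


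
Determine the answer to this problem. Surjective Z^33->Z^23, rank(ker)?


rank(ker) = 33-23 = 10


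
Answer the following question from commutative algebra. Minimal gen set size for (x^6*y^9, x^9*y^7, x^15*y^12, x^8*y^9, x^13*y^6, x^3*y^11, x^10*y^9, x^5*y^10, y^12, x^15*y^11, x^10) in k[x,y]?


Remove redundant (divisible by others).
x^15*y^12 redundant.
x^13*y^6 redundant.
x^8*y^9 redundant.
x^15*y^11 redundant.
x^10*y^9 redundant.
Min: x^10, x^9*y^7, x^6*y^9, x^5*y^10, x^3*y^11, y^12
Count=6


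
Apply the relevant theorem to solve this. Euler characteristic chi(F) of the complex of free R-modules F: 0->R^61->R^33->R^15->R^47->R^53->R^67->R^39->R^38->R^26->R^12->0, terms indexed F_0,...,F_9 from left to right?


chi = sum (-1)^i * rank:
(-1)^0*61=61
(-1)^1*33=-33
(-1)^2*15=15
(-1)^3*47=-47
(-1)^4*53=53
(-1)^5*67=-67
(-1)^6*39=39
(-1)^7*38=-38
(-1)^8*26=26
(-1)^9*12=-12
chi=-3


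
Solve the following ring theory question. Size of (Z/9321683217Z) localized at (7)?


7-primary part: 9321683217=7^10*33
Size=7^10=282475249


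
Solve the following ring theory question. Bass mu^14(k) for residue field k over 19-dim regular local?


C(n,i)=C(19,14)=11628


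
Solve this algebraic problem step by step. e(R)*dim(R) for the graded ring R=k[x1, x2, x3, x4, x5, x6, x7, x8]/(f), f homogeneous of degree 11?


e(R)=deg(f)=11, dim(R)=8-1=7
e*dim=11*7=77


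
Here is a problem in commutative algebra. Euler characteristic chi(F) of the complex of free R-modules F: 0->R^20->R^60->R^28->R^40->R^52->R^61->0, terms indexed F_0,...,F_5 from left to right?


chi = sum (-1)^i * rank:
(-1)^0*20=20
(-1)^1*60=-60
(-1)^2*28=28
(-1)^3*40=-40
(-1)^4*52=52
(-1)^5*61=-61
chi=-61


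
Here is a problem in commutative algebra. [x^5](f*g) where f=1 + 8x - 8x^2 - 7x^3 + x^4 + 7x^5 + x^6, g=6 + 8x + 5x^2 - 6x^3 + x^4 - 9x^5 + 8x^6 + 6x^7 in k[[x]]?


[x^5] = sum a_i*b_j, i+j=5
  1*-9=-9
  8*1=8
  -8*-6=48
  -7*5=-35
  1*8=8
  7*6=42
Sum=62


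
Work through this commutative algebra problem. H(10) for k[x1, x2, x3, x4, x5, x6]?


C(d+n-1,n-1)=C(15,5)=3003


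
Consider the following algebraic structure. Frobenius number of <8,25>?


gcd(8,25)=1 => F=ab-a-b=8*25-8-25=200-33=167


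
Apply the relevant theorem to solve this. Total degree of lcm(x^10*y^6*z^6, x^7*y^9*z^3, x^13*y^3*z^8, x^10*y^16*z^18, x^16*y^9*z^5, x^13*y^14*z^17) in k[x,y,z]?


lcm = componentwise max:
x: max(10,7,13,10,16,13)=16
y: max(6,9,3,16,9,14)=16
z: max(6,3,8,18,5,17)=18
Total=16+16+18=50


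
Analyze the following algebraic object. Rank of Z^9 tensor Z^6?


rank(M(x)N) = rank(M)*rank(N)
9*6 = 54


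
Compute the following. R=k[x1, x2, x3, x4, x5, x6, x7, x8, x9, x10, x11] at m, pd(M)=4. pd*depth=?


pd+depth=11
depth=11-4=7
pd*depth=4*7=28


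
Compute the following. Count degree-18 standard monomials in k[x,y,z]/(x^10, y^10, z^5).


Need i<10, j<10, k<5 with i+j+k=18.
For each i, j ranges over max(0,18-i-4)..min(9,18-i):
  i=0: j in [14,9] -> 0
  i=1: j in [13,9] -> 0
  i=2: j in [12,9] -> 0
  i=3: j in [11,9] -> 0
  i=4: j in [10,9] -> 0
  i=5: j in [9,9] -> 1
  i=6: j in [8,9] -> 2
  i=7: j in [7,9] -> 3
  i=8: j in [6,9] -> 4
  i=9: j in [5,9] -> 5
H(18) = 0+0+0+0+0+1+2+3+4+5 = 15


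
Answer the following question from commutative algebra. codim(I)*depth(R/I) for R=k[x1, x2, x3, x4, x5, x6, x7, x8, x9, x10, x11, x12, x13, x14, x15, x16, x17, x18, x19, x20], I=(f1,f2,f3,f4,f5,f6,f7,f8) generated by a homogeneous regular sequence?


codim=8, depth=dim(R/I)=20-8=12
Product=8*12=96


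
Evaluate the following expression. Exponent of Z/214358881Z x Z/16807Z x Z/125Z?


Exponent = lcm of the cyclic orders; pairwise coprime => product.
11^8*7^5*5^3=214358881*16807*125=450341214120875


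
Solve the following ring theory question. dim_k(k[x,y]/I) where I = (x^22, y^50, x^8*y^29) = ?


k[x,y]/I, I = (x^22, y^50, x^8*y^29)
Rect: 22x50=1100. Corner: (22-8)x(50-29)=294.
dim = 1100-294 = 806


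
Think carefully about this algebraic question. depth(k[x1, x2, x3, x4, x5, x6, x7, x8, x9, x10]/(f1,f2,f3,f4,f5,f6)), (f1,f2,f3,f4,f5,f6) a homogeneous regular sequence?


depth(R)=10
depth(R/I)=10-6=4


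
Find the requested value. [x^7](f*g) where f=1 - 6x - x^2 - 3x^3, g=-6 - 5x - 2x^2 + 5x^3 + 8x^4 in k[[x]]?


[x^7] = sum a_i*b_j, i+j=7
  -3*8=-24
Sum=-24


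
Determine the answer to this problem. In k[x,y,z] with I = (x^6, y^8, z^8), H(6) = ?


Need i<6, j<8, k<8 with i+j+k=6.
For each i, j ranges over max(0,6-i-7)..min(7,6-i):
  i=0: j in [0,6] -> 7
  i=1: j in [0,5] -> 6
  i=2: j in [0,4] -> 5
  i=3: j in [0,3] -> 4
  i=4: j in [0,2] -> 3
  i=5: j in [0,1] -> 2
H(6) = 7+6+5+4+3+2 = 27


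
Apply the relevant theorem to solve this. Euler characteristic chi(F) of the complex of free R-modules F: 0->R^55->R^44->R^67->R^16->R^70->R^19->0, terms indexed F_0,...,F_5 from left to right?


chi = sum (-1)^i * rank:
(-1)^0*55=55
(-1)^1*44=-44
(-1)^2*67=67
(-1)^3*16=-16
(-1)^4*70=70
(-1)^5*19=-19
chi=113


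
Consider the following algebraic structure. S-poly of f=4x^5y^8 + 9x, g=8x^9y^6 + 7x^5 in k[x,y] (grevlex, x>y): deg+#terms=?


LT(f)=4x^5y^8, LT(g)=8x^9y^6
lcm(LM)=x^9y^8
S(f,g) (scaled by 32 to clear denominators) = 8x^4*f - 4y^2*g = -28x^5y^2 + 72x^5
2 terms, deg 7.
7+2=9


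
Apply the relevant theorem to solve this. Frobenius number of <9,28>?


gcd(9,28)=1 => F=ab-a-b=9*28-9-28=252-37=215


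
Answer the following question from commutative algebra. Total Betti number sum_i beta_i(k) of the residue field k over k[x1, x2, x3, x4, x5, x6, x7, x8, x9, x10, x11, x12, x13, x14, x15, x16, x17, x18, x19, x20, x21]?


Koszul resolution: beta_i(k)=C(n,i), n=21
sum_i C(21,i) = 2^21 = 2097152


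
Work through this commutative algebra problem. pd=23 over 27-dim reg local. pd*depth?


pd+depth=27
depth=27-23=4
pd*depth=23*4=92


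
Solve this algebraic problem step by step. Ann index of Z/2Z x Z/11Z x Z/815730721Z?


Exponent = lcm of the cyclic orders; pairwise coprime => product.
2^1*11^1*13^8=2*11*815730721=17946075862


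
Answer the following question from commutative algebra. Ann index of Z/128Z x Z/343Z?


Exponent = lcm of the cyclic orders; pairwise coprime => product.
2^7*7^3=128*343=43904


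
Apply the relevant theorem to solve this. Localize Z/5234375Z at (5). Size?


5-primary part: 5234375=5^7*67
Size=5^7=78125


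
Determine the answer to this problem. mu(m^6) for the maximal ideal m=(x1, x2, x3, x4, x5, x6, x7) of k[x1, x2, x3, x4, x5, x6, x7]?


Graded Nakayama: mu(m^d) = dim_k (m^d/m^(d+1)) = #degree-6 monomials in 7 vars
C(n+d-1,d)=C(12,6)=924


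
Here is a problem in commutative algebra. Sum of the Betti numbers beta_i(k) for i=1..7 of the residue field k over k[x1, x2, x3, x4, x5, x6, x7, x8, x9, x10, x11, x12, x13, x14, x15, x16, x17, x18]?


Koszul resolution: beta_i(k)=C(n,i), n=18
C(18,1)=18, C(18,2)=153, C(18,3)=816, C(18,4)=3060, C(18,5)=8568, C(18,6)=18564, C(18,7)=31824
Sum=63003


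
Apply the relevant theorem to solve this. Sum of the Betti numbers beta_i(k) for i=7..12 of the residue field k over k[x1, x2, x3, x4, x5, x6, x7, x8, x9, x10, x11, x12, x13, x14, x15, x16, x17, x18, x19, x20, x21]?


Koszul resolution: beta_i(k)=C(n,i), n=21
C(21,7)=116280, C(21,8)=203490, C(21,9)=293930, C(21,10)=352716, C(21,11)=352716, C(21,12)=293930
Sum=1613062


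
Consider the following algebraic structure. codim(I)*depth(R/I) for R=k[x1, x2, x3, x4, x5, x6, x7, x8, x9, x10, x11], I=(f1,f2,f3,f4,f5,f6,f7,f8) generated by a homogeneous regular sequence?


codim=8, depth=dim(R/I)=11-8=3
Product=8*3=24


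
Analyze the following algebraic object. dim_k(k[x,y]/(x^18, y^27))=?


Basis: x^i*y^j, i<18, j<27
18*27=486


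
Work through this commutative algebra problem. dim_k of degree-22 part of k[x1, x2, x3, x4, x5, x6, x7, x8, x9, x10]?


C(d+n-1,n-1)=C(31,9)=20160075


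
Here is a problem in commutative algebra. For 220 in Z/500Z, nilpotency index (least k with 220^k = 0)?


220^k mod 500:
k=1: 220
k=2: 400
k=3: 0
First zero at k = 3


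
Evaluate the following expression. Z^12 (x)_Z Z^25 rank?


rank(M(x)N) = rank(M)*rank(N)
12*25 = 300


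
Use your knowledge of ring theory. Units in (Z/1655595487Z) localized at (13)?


Local ring = Z/4826809Z.
phi(4826809) = 13^5*(13-1) = 4455516


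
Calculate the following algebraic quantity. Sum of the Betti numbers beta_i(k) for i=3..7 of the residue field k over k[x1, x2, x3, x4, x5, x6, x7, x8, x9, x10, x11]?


Koszul resolution: beta_i(k)=C(n,i), n=11
C(11,3)=165, C(11,4)=330, C(11,5)=462, C(11,6)=462, C(11,7)=330
Sum=1749


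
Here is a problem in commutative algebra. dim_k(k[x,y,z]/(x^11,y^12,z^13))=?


Basis: x^iy^jz^k, i<11,j<12,k<13
11*12*13=1716


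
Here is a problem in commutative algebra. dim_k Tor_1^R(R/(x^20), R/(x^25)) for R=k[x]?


Tor_1(R/I,R/J)=(I cap J)/IJ=(x^25)/(x^45)
dim=45-25=min(20,25)=20


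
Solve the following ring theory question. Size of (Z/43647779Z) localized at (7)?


7-primary part: 43647779=7^7*53
Size=7^7=823543


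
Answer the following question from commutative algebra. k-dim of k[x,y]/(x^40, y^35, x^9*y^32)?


k[x,y]/I, I = (x^40, y^35, x^9*y^32)
Rect: 40x35=1400. Corner: (40-9)x(35-32)=93.
dim = 1400-93 = 1307


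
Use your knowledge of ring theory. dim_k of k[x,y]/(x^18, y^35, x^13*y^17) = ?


k[x,y]/I, I = (x^18, y^35, x^13*y^17)
Rect: 18x35=630. Corner: (18-13)x(35-17)=90.
dim = 630-90 = 540


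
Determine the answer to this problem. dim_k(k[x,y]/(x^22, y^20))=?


Basis: x^i*y^j, i<22, j<20
22*20=440


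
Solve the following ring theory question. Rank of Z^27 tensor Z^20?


rank(M(x)N) = rank(M)*rank(N)
27*20 = 540


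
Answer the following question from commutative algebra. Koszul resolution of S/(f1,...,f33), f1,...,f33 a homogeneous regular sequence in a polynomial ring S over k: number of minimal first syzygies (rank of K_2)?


Regular sequence => Koszul complex is the minimal free resolution.
Syz_1 minimally generated by Koszul relations f_i*e_j - f_j*e_i (i<j): mu(Syz_1) = beta_2 = C(m,2) = m(m-1)/2
m=33
33*32/2 = 528


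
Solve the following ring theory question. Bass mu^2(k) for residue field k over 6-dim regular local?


C(n,i)=C(6,2)=15


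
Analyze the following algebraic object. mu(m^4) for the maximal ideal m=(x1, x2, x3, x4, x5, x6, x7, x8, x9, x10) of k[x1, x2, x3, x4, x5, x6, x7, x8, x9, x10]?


Graded Nakayama: mu(m^d) = dim_k (m^d/m^(d+1)) = #degree-4 monomials in 10 vars
C(n+d-1,d)=C(13,4)=715


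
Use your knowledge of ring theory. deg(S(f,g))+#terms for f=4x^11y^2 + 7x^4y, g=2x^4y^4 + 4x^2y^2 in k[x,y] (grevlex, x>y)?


LT(f)=4x^11y^2, LT(g)=2x^4y^4
lcm(LM)=x^11y^4
S(f,g) (scaled by 8 to clear denominators) = 2y^2*f - 4x^7*g = -16x^9y^2 + 14x^4y^3
2 terms, deg 11.
11+2=13


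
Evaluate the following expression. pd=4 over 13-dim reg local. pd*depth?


pd+depth=13
depth=13-4=9
pd*depth=4*9=36


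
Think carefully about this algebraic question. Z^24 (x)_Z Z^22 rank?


rank(M(x)N) = rank(M)*rank(N)
24*22 = 528


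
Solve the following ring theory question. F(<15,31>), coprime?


gcd(15,31)=1 => F=ab-a-b=15*31-15-31=465-46=419


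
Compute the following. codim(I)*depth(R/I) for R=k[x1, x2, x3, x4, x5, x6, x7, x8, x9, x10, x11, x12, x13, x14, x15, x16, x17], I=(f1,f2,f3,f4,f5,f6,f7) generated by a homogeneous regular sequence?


codim=7, depth=dim(R/I)=17-7=10
Product=7*10=70


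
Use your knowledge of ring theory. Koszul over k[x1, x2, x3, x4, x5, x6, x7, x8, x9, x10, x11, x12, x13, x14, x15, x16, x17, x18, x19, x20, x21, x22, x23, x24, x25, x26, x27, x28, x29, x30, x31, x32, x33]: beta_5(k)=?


C(n,i)=C(33,5)=237336


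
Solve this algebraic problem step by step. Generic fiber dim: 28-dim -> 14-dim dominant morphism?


dim(fiber)=dim(X)-dim(Y)=28-14=14


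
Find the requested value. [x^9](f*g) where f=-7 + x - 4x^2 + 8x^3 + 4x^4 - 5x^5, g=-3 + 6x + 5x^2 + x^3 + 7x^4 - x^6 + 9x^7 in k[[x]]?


[x^9] = sum a_i*b_j, i+j=9
  -4*9=-36
  8*-1=-8
  -5*7=-35
Sum=-79


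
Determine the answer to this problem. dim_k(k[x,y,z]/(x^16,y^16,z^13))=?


Basis: x^iy^jz^k, i<16,j<16,k<13
16*16*13=3328


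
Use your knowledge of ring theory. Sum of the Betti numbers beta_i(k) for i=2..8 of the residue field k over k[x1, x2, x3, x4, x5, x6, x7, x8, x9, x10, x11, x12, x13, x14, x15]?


Koszul resolution: beta_i(k)=C(n,i), n=15
C(15,2)=105, C(15,3)=455, C(15,4)=1365, C(15,5)=3003, C(15,6)=5005, C(15,7)=6435, C(15,8)=6435
Sum=22803


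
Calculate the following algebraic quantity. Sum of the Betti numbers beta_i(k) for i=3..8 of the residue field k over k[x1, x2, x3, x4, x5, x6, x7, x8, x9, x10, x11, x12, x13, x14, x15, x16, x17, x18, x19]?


Koszul resolution: beta_i(k)=C(n,i), n=19
C(19,3)=969, C(19,4)=3876, C(19,5)=11628, C(19,6)=27132, C(19,7)=50388, C(19,8)=75582
Sum=169575


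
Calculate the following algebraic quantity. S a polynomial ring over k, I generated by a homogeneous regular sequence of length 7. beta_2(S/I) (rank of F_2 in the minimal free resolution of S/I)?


Regular sequence => Koszul complex is the minimal free resolution.
Syz_1 minimally generated by Koszul relations f_i*e_j - f_j*e_i (i<j): mu(Syz_1) = beta_2 = C(m,2) = m(m-1)/2
m=7
7*6/2 = 21


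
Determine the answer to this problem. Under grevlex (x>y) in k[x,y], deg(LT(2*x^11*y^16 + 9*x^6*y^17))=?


LT: 2*x^11*y^16
deg_x=11, deg_y=16
Total=11+16=27


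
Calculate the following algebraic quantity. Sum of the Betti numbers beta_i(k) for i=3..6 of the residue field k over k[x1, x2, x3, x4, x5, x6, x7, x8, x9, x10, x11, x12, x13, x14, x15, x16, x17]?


Koszul resolution: beta_i(k)=C(n,i), n=17
C(17,3)=680, C(17,4)=2380, C(17,5)=6188, C(17,6)=12376
Sum=21624


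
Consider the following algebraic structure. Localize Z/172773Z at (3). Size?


3-primary part: 172773=3^7*79
Size=3^7=2187


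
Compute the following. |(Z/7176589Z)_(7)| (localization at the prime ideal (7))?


7-primary part: 7176589=7^6*61
Size=7^6=117649


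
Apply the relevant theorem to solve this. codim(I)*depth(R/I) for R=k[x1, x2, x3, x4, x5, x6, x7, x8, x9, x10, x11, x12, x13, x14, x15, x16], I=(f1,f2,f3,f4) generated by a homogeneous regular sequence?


codim=4, depth=dim(R/I)=16-4=12
Product=4*12=48


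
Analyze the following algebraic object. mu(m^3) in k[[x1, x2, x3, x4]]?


C(n+d-1,d)=C(6,3)=20


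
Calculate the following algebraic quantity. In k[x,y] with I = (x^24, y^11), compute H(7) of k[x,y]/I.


k[x,y], I = (x^24, y^11), d = 7
Need i < 24 and d-i < 11.
Range: 0 <= i <= 7.
H(7) = 8


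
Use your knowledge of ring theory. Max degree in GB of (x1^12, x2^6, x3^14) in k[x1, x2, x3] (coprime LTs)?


Pure powers, coprime LTs => already GB.
Degrees: 12, 6, 14
Max=14


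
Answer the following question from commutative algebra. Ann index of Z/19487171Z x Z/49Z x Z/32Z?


Exponent = lcm of the cyclic orders; pairwise coprime => product.
11^7*7^2*2^5=19487171*49*32=30555884128


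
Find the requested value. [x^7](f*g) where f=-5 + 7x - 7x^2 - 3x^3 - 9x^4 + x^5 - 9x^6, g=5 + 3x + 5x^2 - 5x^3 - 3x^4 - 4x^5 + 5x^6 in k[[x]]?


[x^7] = sum a_i*b_j, i+j=7
  7*5=35
  -7*-4=28
  -3*-3=9
  -9*-5=45
  1*5=5
  -9*3=-27
Sum=95


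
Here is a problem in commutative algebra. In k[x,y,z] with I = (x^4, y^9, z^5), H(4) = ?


Need i<4, j<9, k<5 with i+j+k=4.
For each i, j ranges over max(0,4-i-4)..min(8,4-i):
  i=0: j in [0,4] -> 5
  i=1: j in [0,3] -> 4
  i=2: j in [0,2] -> 3
  i=3: j in [0,1] -> 2
H(4) = 5+4+3+2 = 14


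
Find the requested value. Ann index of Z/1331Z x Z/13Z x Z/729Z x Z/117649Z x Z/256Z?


Exponent = lcm of the cyclic orders; pairwise coprime => product.
11^3*13^1*3^6*7^6*2^8=1331*13*729*117649*256=379906865065728


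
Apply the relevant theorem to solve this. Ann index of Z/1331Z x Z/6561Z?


Exponent = lcm of the cyclic orders; pairwise coprime => product.
11^3*3^8=1331*6561=8732691


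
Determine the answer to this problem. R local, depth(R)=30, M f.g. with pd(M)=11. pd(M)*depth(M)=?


pd+depth=30
depth=30-11=19
pd*depth=11*19=209


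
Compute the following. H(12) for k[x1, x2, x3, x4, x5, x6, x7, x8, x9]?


C(d+n-1,n-1)=C(20,8)=125970


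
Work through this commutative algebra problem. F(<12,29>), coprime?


gcd(12,29)=1 => F=ab-a-b=12*29-12-29=348-41=307


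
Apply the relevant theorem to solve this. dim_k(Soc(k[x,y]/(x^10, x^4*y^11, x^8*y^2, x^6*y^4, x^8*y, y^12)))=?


Socle = ann(m) = span of standard monomials u with x*u, y*u in I (staircase corners).
Redundant generators: x^8*y^2
Minimal generators: x^10, x^8*y, x^6*y^4, x^4*y^11, y^12
Corners: x^3y^11, x^5y^10, x^7y^3, x^9
Socle dim=4


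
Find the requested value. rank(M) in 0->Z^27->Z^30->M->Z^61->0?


Alt sum=0:
(-1)^0*27 + (-1)^1*30 + (-1)^2*? + (-1)^3*61=0
rank(M)=64


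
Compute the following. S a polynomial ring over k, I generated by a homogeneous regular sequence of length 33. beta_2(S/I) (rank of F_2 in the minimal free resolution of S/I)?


Regular sequence => Koszul complex is the minimal free resolution.
Syz_1 minimally generated by Koszul relations f_i*e_j - f_j*e_i (i<j): mu(Syz_1) = beta_2 = C(m,2) = m(m-1)/2
m=33
33*32/2 = 528


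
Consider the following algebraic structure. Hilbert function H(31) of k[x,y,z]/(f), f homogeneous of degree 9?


C(33,2)-C(24,2)=528-276=252


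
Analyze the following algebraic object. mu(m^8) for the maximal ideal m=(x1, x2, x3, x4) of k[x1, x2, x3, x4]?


Graded Nakayama: mu(m^d) = dim_k (m^d/m^(d+1)) = #degree-8 monomials in 4 vars
C(n+d-1,d)=C(11,8)=165


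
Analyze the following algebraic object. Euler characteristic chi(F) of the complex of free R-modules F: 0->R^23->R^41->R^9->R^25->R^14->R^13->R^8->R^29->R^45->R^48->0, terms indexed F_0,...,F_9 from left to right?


chi = sum (-1)^i * rank:
(-1)^0*23=23
(-1)^1*41=-41
(-1)^2*9=9
(-1)^3*25=-25
(-1)^4*14=14
(-1)^5*13=-13
(-1)^6*8=8
(-1)^7*29=-29
(-1)^8*45=45
(-1)^9*48=-48
chi=-57


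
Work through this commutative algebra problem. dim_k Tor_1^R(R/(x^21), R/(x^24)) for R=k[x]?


Tor_1(R/I,R/J)=(I cap J)/IJ=(x^24)/(x^45)
dim=45-24=min(21,24)=21


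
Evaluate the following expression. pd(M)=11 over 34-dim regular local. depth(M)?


pd+depth=depth(R)=34
depth=34-11=23


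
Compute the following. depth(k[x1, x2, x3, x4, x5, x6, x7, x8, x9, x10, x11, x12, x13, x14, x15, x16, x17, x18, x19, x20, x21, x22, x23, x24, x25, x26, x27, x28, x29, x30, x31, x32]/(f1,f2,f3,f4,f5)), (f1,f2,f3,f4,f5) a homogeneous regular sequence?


depth(R)=32
depth(R/I)=32-5=27


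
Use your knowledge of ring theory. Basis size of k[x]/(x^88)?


Basis: 1,x,...,x^87
dim=88


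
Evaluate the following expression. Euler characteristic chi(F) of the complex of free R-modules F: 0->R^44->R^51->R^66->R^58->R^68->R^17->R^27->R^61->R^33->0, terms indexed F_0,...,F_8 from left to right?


chi = sum (-1)^i * rank:
(-1)^0*44=44
(-1)^1*51=-51
(-1)^2*66=66
(-1)^3*58=-58
(-1)^4*68=68
(-1)^5*17=-17
(-1)^6*27=27
(-1)^7*61=-61
(-1)^8*33=33
chi=51


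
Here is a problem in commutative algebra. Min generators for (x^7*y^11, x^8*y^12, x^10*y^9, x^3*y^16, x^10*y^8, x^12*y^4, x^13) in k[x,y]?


Remove redundant (divisible by others).
x^10*y^9 redundant.
x^8*y^12 redundant.
Min: x^13, x^12*y^4, x^10*y^8, x^7*y^11, x^3*y^16
Count=5


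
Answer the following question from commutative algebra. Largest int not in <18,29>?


gcd(18,29)=1 => F=ab-a-b=18*29-18-29=522-47=475


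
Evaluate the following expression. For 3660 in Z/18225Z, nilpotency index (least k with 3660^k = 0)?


3660^k mod 18225:
k=1: 3660
k=2: 225
k=3: 3375
k=4: 14175
k=5: 12150
k=6: 0
First zero at k = 6


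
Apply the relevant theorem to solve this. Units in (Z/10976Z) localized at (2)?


Local ring = Z/32Z.
phi(32) = 2^4*(2-1) = 16


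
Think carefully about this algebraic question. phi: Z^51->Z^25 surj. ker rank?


rank(ker) = 51-25 = 26


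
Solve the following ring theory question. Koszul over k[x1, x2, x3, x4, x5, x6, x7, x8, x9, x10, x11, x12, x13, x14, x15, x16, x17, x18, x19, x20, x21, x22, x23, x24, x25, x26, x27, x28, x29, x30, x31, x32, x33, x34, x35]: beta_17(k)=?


C(n,i)=C(35,17)=4537567650


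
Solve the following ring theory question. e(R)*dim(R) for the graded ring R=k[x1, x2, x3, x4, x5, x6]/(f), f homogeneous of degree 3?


e(R)=deg(f)=3, dim(R)=6-1=5
e*dim=3*5=15


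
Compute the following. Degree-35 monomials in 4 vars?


C(d+n-1,n-1)=C(38,3)=8436


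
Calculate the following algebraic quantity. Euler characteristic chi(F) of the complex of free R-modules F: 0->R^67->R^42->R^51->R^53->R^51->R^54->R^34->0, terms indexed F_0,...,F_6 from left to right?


chi = sum (-1)^i * rank:
(-1)^0*67=67
(-1)^1*42=-42
(-1)^2*51=51
(-1)^3*53=-53
(-1)^4*51=51
(-1)^5*54=-54
(-1)^6*34=34
chi=54


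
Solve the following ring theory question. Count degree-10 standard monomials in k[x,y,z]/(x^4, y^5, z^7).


Need i<4, j<5, k<7 with i+j+k=10.
For each i, j ranges over max(0,10-i-6)..min(4,10-i):
  i=0: j in [4,4] -> 1
  i=1: j in [3,4] -> 2
  i=2: j in [2,4] -> 3
  i=3: j in [1,4] -> 4
H(10) = 1+2+3+4 = 10


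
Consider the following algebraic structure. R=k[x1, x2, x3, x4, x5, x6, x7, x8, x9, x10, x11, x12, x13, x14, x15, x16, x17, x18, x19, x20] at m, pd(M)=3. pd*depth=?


pd+depth=20
depth=20-3=17
pd*depth=3*17=51


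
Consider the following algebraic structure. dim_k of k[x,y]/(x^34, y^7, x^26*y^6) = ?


k[x,y]/I, I = (x^34, y^7, x^26*y^6)
Rect: 34x7=238. Corner: (34-26)x(7-6)=8.
dim = 238-8 = 230
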